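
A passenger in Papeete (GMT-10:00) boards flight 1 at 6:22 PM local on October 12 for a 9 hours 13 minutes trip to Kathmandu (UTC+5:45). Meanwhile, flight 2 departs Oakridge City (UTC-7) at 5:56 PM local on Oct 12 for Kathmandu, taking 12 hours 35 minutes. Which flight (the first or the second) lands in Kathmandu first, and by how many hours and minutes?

Flight 1 in UTC: 6:22 PM + 10:00 = 4:22 AM on Oct 13.
+9 hours 13 minutes → arrive 1:35 PM UTC on Oct 13.
Flight 2 in UTC: 5:56 PM + 7:00 = 12:56 AM on Oct 13.
+12 hours and 35 minutes → arrive 1:31 PM UTC on Oct 13.
Flight 2 lands earlier by 4 minutes.

the second, by 4 minutes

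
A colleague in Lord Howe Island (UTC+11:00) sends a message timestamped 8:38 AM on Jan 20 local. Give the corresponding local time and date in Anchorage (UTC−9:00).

In UTC: 8:38 AM − 11:00 = 9:38 PM on Jan 19.
Anchorage is UTC−9:00: 9:38 PM − 9:00 = 12:38 PM on Jan 19.

12:38 PM on January 19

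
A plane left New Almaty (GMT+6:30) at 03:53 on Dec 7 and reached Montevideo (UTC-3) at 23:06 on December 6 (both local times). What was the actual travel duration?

4 hours 43 minutes

Montevideo is 9:30 behind New Almaty.
Clock-face elapsed time (ignoring zones) is −4 hours 47 minutes.
Actual elapsed = −4 hours 47 minutes + 9:30 = 4 hours 43 minutes.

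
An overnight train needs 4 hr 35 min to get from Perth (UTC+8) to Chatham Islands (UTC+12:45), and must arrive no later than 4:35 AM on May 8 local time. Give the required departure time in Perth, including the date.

Target arrival in UTC: 4:35 AM − 12:45 = 3:50 PM on May 7.
Subtract 4 hours and 35 minutes → departure 11:15 AM UTC on May 7.
Perth is UTC+8:00: 11:15 AM + 8:00 = 7:15 PM on May 7.

7:15 PM on May 7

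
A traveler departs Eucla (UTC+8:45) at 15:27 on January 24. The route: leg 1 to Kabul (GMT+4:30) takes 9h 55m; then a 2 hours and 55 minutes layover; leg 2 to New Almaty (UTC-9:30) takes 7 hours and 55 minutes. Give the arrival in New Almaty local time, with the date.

17:57 on Jan 24

Convert departure to UTC: 15:27 − 8:45 = 06:42 UTC on Jan 24.
Add 9 hours 55 minutes leg 1 → 16:37 UTC.
Add 2 hours 55 minutes layover in Kabul → 19:32 UTC.
Add 7 hours and 55 minutes leg 2 → 03:27 UTC (Jan 25).
New Almaty is UTC−9:30, so local arrival = 03:27 − 9:30 = 17:57 on Jan 24.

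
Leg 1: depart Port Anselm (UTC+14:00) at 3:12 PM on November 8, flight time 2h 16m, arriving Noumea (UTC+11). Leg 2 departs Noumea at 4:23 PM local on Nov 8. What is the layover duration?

1 hour 55 minutes

Convert departure to UTC: 3:12 PM − 14:00 = 1:12 AM UTC on Nov 8.
Add 2 hours and 16 minutes flight time → 3:28 AM UTC.
Noumea is UTC+11:00, so local arrival = 3:28 AM + 11:00 = 2:28 PM on Nov 8.
Layover = 4:23 PM − 2:28 PM = 1 hour 55 minutes.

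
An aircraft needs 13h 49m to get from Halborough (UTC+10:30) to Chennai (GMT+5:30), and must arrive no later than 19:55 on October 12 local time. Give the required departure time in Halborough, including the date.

Target arrival in UTC: 19:55 − 5:30 = 14:25 on Oct 12.
Subtract 13 hours 49 minutes → departure 00:36 UTC on Oct 12.
Halborough is UTC+10:30: 00:36 + 10:30 = 11:06 on Oct 12.

11:06 on October 12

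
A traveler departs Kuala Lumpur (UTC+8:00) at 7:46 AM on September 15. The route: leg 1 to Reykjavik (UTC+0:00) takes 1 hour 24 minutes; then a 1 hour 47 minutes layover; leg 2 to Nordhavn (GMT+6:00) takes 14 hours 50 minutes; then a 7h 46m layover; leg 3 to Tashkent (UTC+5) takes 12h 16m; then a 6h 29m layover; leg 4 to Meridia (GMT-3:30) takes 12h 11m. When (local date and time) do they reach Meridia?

Convert departure to UTC: 7:46 AM − 8:00 = 11:46 PM UTC on Sep 14.
Add 1 hour 24 minutes leg 1 → 1:10 AM UTC (Sep 15).
Add 1 hour and 47 minutes layover in Reykjavik → 2:57 AM UTC.
Add 14 hours and 50 minutes leg 2 → 5:47 PM UTC.
Add 7 hours 46 minutes layover in Nordhavn → 1:33 AM UTC (Sep 16).
Add 12 hours 16 minutes leg 3 → 1:49 PM UTC.
Add 6 hours 29 minutes layover in Tashkent → 8:18 PM UTC.
Add 12 hours 11 minutes leg 4 → 8:29 AM UTC (Sep 17).
Meridia is UTC−3:30, so local arrival = 8:29 AM − 3:30 = 4:59 AM on Sep 17.

4:59 AM on September 17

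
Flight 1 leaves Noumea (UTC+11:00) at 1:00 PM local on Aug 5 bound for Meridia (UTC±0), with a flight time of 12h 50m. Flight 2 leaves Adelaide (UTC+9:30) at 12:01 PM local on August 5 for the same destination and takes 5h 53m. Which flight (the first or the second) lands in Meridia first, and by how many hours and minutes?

the second, by 6 hours 26 minutes

Flight 1 in UTC: 1:00 PM − 11:00 = 2:00 AM on Aug 5.
+12 hours 50 minutes → arrive 2:50 PM UTC on Aug 5.
Flight 2 in UTC: 12:01 PM − 9:30 = 2:31 AM on Aug 5.
+5 hours and 53 minutes → arrive 8:24 AM UTC on Aug 5.
Flight 2 lands earlier by 6 hours 26 minutes.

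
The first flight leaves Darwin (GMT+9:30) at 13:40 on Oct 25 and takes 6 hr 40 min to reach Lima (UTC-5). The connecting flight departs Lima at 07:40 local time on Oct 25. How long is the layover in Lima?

1 hour 50 minutes

Convert departure to UTC: 13:40 − 9:30 = 04:10 UTC on Oct 25.
Add 6 hours 40 minutes flight time → 10:50 UTC.
Lima is UTC−5:00, so local arrival = 10:50 − 5:00 = 05:50 on Oct 25.
Layover = 07:40 − 05:50 = 1 hour 50 minutes.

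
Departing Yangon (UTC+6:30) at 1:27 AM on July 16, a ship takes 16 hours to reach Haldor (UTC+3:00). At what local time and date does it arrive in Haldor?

1:57 PM on July 16

Haldor is 3:30 behind Yangon.
After 16 hours it is 5:27 PM in Yangon.
Shift by the zone difference: 5:27 PM − 3:30 = 1:57 PM on Jul 16 in Haldor.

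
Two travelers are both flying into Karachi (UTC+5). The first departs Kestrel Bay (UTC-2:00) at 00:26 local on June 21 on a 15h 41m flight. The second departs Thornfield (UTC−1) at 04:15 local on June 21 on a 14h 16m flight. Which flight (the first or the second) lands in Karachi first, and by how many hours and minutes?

Flight 1 in UTC: 00:26 + 2:00 = 02:26 on Jun 21.
+15 hours and 41 minutes → arrive 18:07 UTC on Jun 21.
Flight 2 in UTC: 04:15 + 1:00 = 05:15 on Jun 21.
+14 hours 16 minutes → arrive 19:31 UTC on Jun 21.
Flight 1 lands earlier by 1 hour 24 minutes.

the first, by 1 hour 24 minutes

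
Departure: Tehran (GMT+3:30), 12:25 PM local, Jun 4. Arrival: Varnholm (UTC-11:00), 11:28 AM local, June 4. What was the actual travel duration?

13 hours 33 minutes

Departure in UTC: 12:25 PM − 3:30 = 8:55 AM on Jun 4.
Arrival in UTC: 11:28 AM + 11:00 = 10:28 PM on Jun 4.
Elapsed = 10:28 PM − 8:55 AM = 13 hours 33 minutes.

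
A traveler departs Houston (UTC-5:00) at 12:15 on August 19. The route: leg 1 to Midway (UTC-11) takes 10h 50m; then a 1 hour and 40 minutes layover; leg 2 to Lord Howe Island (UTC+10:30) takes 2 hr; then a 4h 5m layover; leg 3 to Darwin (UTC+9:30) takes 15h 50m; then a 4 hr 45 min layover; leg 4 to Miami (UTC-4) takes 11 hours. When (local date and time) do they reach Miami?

15:25 on August 21

Convert departure to UTC: 12:15 + 5:00 = 17:15 UTC on Aug 19.
Add 10 hours and 50 minutes leg 1 → 04:05 UTC (Aug 20).
Add 1 hour 40 minutes layover in Midway → 05:45 UTC.
Add 2 hours leg 2 → 07:45 UTC.
Add 4 hours 5 minutes layover in Lord Howe Island → 11:50 UTC.
Add 15 hours 50 minutes leg 3 → 03:40 UTC (Aug 21).
Add 4 hours 45 minutes layover in Darwin → 08:25 UTC.
Add 11 hours leg 4 → 19:25 UTC.
Miami is UTC−4:00, so local arrival = 19:25 − 4:00 = 15:25 on Aug 21.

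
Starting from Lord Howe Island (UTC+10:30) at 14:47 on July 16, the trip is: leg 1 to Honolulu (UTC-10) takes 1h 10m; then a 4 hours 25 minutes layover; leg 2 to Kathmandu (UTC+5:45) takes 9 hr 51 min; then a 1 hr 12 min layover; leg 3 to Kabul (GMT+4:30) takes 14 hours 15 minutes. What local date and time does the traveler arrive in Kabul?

15:40 on Jul 17

Convert departure to UTC: 14:47 − 10:30 = 04:17 UTC on Jul 16.
Add 1 hour 10 minutes leg 1 → 05:27 UTC.
Add 4 hours 25 minutes layover in Honolulu → 09:52 UTC.
Add 9 hours and 51 minutes leg 2 → 19:43 UTC.
Add 1 hour 12 minutes layover in Kathmandu → 20:55 UTC.
Add 14 hours and 15 minutes leg 3 → 11:10 UTC (Jul 17).
Kabul is UTC+4:30, so local arrival = 11:10 + 4:30 = 15:40 on Jul 17.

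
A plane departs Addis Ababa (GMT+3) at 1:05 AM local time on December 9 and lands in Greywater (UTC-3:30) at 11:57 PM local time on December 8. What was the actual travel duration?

Departure in UTC: 1:05 AM − 3:00 = 10:05 PM on Dec 8.
Arrival in UTC: 11:57 PM + 3:30 = 3:27 AM on Dec 9.
Elapsed = 3:27 AM − 10:05 PM (+1 day) = 5 hours 22 minutes.

5 hours 22 minutes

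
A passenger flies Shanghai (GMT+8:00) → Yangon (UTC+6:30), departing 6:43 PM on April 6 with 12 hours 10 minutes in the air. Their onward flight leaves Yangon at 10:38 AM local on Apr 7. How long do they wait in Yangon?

5 hours 15 minutes

Convert departure to UTC: 6:43 PM − 8:00 = 10:43 AM UTC on Apr 6.
Add 12 hours 10 minutes flight time → 10:53 PM UTC.
Yangon is UTC+6:30, so local arrival = 10:53 PM + 6:30 = 5:23 AM on Apr 7.
Layover = 10:38 AM − 5:23 AM = 5 hours 15 minutes.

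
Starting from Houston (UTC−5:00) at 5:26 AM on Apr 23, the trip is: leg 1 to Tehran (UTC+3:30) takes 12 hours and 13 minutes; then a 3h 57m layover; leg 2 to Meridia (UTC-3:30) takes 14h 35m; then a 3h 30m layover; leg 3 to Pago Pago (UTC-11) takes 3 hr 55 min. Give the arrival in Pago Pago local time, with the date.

Convert departure to UTC: 5:26 AM + 5:00 = 10:26 AM UTC on Apr 23.
Add 12 hours and 13 minutes leg 1 → 10:39 PM UTC.
Add 3 hours and 57 minutes layover in Tehran → 2:36 AM UTC (Apr 24).
Add 14 hours and 35 minutes leg 2 → 5:11 PM UTC.
Add 3 hours and 30 minutes layover in Meridia → 8:41 PM UTC.
Add 3 hours 55 minutes leg 3 → 12:36 AM UTC (Apr 25).
Pago Pago is UTC−11:00, so local arrival = 12:36 AM − 11:00 = 1:36 PM on Apr 24.

1:36 PM on April 24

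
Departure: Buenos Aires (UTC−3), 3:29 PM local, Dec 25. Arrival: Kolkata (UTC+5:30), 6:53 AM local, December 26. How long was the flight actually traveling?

Kolkata is 8:30 ahead of Buenos Aires.
Clock-face elapsed time (ignoring zones) is 15 hours 24 minutes.
Actual elapsed = 15 hours 24 minutes − 8:30 = 6 hours 54 minutes.

6 hours 54 minutes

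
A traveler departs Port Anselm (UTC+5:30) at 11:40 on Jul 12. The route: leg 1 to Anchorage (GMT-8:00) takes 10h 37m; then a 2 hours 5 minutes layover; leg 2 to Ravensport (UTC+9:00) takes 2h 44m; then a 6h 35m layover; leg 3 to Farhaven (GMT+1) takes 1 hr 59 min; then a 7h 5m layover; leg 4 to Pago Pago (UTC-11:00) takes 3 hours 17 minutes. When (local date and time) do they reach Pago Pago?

Convert departure to UTC: 11:40 − 5:30 = 06:10 UTC on Jul 12.
Add 10 hours 37 minutes leg 1 → 16:47 UTC.
Add 2 hours and 5 minutes layover in Anchorage → 18:52 UTC.
Add 2 hours and 44 minutes leg 2 → 21:36 UTC.
Add 6 hours 35 minutes layover in Ravensport → 04:11 UTC (Jul 13).
Add 1 hour 59 minutes leg 3 → 06:10 UTC.
Add 7 hours and 5 minutes layover in Farhaven → 13:15 UTC.
Add 3 hours 17 minutes leg 4 → 16:32 UTC.
Pago Pago is UTC−11:00, so local arrival = 16:32 − 11:00 = 05:32 on Jul 13.

05:32 on July 13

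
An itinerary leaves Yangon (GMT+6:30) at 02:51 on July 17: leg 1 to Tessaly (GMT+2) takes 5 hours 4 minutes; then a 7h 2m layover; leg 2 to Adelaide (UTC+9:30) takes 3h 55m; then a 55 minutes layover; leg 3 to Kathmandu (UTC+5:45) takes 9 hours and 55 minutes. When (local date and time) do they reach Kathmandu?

04:57 on Jul 18

Convert departure to UTC: 02:51 − 6:30 = 20:21 UTC on Jul 16.
Add 5 hours and 4 minutes leg 1 → 01:25 UTC (Jul 17).
Add 7 hours and 2 minutes layover in Tessaly → 08:27 UTC.
Add 3 hours and 55 minutes leg 2 → 12:22 UTC.
Add 55 minutes layover in Adelaide → 13:17 UTC.
Add 9 hours and 55 minutes leg 3 → 23:12 UTC.
Kathmandu is UTC+5:45, so local arrival = 23:12 + 5:45 = 04:57 on Jul 18.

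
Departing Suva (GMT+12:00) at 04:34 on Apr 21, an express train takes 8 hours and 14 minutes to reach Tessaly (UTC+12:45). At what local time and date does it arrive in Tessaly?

Convert departure to UTC: 04:34 − 12:00 = 16:34 UTC on Apr 20.
Add 8 hours 14 minutes travel time → 00:48 UTC (Apr 21).
Tessaly is UTC+12:45, so local arrival = 00:48 + 12:45 = 13:33 on Apr 21.

13:33 on April 21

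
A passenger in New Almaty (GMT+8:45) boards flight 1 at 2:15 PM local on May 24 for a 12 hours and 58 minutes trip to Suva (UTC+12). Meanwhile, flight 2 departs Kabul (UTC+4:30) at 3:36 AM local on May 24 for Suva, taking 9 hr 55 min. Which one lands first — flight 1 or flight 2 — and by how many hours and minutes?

the second, by 9 hours 27 minutes

Flight 1 in UTC: 2:15 PM − 8:45 = 5:30 AM on May 24.
+12 hours and 58 minutes → arrive 6:28 PM UTC on May 24.
Flight 2 in UTC: 3:36 AM − 4:30 = 11:06 PM on May 23.
+9 hours 55 minutes → arrive 9:01 AM UTC on May 24.
Flight 2 lands earlier by 9 hours 27 minutes.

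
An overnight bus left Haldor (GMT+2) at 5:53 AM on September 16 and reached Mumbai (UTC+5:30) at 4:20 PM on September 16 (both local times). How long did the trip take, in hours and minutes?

6 hours 57 minutes

Mumbai is 3:30 ahead of Haldor.
Clock-face elapsed time (ignoring zones) is 10 hours 27 minutes.
Actual elapsed = 10 hours 27 minutes − 3:30 = 6 hours 57 minutes.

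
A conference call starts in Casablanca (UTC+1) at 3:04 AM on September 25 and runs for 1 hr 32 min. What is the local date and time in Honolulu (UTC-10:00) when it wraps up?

5:36 PM on September 24

Convert start to UTC: 3:04 AM − 1:00 = 2:04 AM UTC on Sep 25.
Add 1 hour and 32 minutes duration → 3:36 AM UTC.
Honolulu is UTC−10:00, so local end time = 3:36 AM − 10:00 = 5:36 PM on Sep 24.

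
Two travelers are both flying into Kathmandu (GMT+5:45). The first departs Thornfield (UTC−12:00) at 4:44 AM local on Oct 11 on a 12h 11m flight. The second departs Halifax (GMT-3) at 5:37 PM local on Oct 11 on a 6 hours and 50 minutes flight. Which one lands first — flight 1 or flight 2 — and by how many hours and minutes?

Flight 1 in UTC: 4:44 AM + 12:00 = 4:44 PM on Oct 11.
+12 hours and 11 minutes → arrive 4:55 AM UTC on Oct 12.
Flight 2 in UTC: 5:37 PM + 3:00 = 8:37 PM on Oct 11.
+6 hours and 50 minutes → arrive 3:27 AM UTC on Oct 12.
Flight 2 lands earlier by 1 hour 28 minutes.

the second, by 1 hour 28 minutes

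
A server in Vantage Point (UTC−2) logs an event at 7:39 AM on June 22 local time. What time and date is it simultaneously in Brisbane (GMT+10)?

7:39 PM on June 22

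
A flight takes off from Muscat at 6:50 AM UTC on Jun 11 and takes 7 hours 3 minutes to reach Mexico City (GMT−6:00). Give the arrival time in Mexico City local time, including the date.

7:53 AM on June 11

Departure is given in UTC: 6:50 AM on Jun 11.
Add 7 hours 3 minutes → 1:53 PM UTC.
Mexico City is UTC−6:00: 1:53 PM − 6:00 = 7:53 AM on Jun 11.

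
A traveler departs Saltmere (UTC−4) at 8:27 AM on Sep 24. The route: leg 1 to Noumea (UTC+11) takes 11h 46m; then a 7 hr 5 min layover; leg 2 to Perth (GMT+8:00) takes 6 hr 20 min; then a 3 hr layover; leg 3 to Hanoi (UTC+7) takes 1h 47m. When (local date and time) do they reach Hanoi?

1:25 AM on September 26

Convert departure to UTC: 8:27 AM + 4:00 = 12:27 PM UTC on Sep 24.
Add 11 hours and 46 minutes leg 1 → 12:13 AM UTC (Sep 25).
Add 7 hours 5 minutes layover in Noumea → 7:18 AM UTC.
Add 6 hours and 20 minutes leg 2 → 1:38 PM UTC.
Add 3 hours layover in Perth → 4:38 PM UTC.
Add 1 hour 47 minutes leg 3 → 6:25 PM UTC.
Hanoi is UTC+7:00, so local arrival = 6:25 PM + 7:00 = 1:25 AM on Sep 26.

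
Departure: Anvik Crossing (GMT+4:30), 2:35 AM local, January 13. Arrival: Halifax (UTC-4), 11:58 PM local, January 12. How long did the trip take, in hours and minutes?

Departure in UTC: 2:35 AM − 4:30 = 10:05 PM on Jan 12.
Arrival in UTC: 11:58 PM + 4:00 = 3:58 AM on Jan 13.
Elapsed = 3:58 AM − 10:05 PM (+1 day) = 5 hours 53 minutes.

5 hours 53 minutes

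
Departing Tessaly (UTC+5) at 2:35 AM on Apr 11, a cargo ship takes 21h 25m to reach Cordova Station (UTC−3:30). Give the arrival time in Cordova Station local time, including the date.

3:30 PM on April 11

Cordova Station is 8:30 behind Tessaly.
After 21 hours 25 minutes it is 12:00 AM (Apr 12) in Tessaly.
Shift by the zone difference: 12:00 AM − 8:30 = 3:30 PM on Apr 11 in Cordova Station.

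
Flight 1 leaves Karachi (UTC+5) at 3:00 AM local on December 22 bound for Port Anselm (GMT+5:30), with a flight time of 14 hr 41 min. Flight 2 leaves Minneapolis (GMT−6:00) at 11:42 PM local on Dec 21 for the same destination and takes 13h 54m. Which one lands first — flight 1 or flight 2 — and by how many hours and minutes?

the first, by 6 hours 55 minutes

Flight 1 in UTC: 3:00 AM − 5:00 = 10:00 PM on Dec 21.
+14 hours 41 minutes → arrive 12:41 PM UTC on Dec 22.
Flight 2 in UTC: 11:42 PM + 6:00 = 5:42 AM on Dec 22.
+13 hours and 54 minutes → arrive 7:36 PM UTC on Dec 22.
Flight 1 lands earlier by 6 hours 55 minutes.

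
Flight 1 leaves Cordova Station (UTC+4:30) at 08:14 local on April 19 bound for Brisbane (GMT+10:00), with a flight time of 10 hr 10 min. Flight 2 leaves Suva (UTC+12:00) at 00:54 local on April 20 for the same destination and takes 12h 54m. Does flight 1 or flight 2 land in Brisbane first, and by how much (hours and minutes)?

the first, by 11 hours 54 minutes

Flight 1 in UTC: 08:14 − 4:30 = 03:44 on Apr 19.
+10 hours 10 minutes → arrive 13:54 UTC on Apr 19.
Flight 2 in UTC: 00:54 − 12:00 = 12:54 on Apr 19.
+12 hours and 54 minutes → arrive 01:48 UTC on Apr 20.
Flight 1 lands earlier by 11 hours 54 minutes.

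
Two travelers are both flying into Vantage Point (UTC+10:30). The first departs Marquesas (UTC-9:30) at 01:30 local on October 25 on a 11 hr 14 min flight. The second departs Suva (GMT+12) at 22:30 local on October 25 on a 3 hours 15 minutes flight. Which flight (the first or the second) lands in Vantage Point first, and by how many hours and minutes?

Flight 1 in UTC: 01:30 + 9:30 = 11:00 on Oct 25.
+11 hours and 14 minutes → arrive 22:14 UTC on Oct 25.
Flight 2 in UTC: 22:30 − 12:00 = 10:30 on Oct 25.
+3 hours and 15 minutes → arrive 13:45 UTC on Oct 25.
Flight 2 lands earlier by 8 hours 29 minutes.

the second, by 8 hours 29 minutes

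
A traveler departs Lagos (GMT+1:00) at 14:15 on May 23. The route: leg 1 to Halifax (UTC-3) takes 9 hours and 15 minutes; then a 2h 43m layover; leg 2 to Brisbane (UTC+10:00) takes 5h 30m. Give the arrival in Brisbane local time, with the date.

Convert departure to UTC: 14:15 − 1:00 = 13:15 UTC on May 23.
Add 9 hours 15 minutes leg 1 → 22:30 UTC.
Add 2 hours and 43 minutes layover in Halifax → 01:13 UTC (May 24).
Add 5 hours and 30 minutes leg 2 → 06:43 UTC.
Brisbane is UTC+10:00, so local arrival = 06:43 + 10:00 = 16:43 on May 24.

16:43 on May 24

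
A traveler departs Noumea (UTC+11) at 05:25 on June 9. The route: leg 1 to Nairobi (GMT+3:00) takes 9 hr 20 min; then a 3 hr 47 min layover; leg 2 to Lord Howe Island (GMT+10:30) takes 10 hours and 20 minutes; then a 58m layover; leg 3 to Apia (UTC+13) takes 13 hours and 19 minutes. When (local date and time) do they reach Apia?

Convert departure to UTC: 05:25 − 11:00 = 18:25 UTC on Jun 8.
Add 9 hours 20 minutes leg 1 → 03:45 UTC (Jun 9).
Add 3 hours 47 minutes layover in Nairobi → 07:32 UTC.
Add 10 hours 20 minutes leg 2 → 17:52 UTC.
Add 58 minutes layover in Lord Howe Island → 18:50 UTC.
Add 13 hours 19 minutes leg 3 → 08:09 UTC (Jun 10).
Apia is UTC+13:00, so local arrival = 08:09 + 13:00 = 21:09 on Jun 10.

21:09 on June 10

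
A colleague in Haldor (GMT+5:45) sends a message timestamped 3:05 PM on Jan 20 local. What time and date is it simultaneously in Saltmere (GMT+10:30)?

7:50 PM on Jan 20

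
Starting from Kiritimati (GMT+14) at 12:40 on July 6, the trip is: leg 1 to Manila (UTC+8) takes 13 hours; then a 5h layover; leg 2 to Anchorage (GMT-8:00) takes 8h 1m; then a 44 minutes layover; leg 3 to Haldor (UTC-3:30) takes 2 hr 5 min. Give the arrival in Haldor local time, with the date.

Convert departure to UTC: 12:40 − 14:00 = 22:40 UTC on Jul 5.
Add 13 hours leg 1 → 11:40 UTC (Jul 6).
Add 5 hours layover in Manila → 16:40 UTC.
Add 8 hours 1 minute leg 2 → 00:41 UTC (Jul 7).
Add 44 minutes layover in Anchorage → 01:25 UTC.
Add 2 hours and 5 minutes leg 3 → 03:30 UTC.
Haldor is UTC−3:30, so local arrival = 03:30 − 3:30 = 00:00 on Jul 7.

00:00 on July 7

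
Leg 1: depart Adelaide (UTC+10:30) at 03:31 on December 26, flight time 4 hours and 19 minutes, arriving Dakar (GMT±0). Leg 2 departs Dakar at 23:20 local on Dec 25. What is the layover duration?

2 hours

Convert departure to UTC: 03:31 − 10:30 = 17:01 UTC on Dec 25.
Add 4 hours and 19 minutes flight time → 21:20 UTC.
Dakar is UTC+0, so local arrival is the same: 21:20 on Dec 25.
Layover = 23:20 − 21:20 = 2 hours.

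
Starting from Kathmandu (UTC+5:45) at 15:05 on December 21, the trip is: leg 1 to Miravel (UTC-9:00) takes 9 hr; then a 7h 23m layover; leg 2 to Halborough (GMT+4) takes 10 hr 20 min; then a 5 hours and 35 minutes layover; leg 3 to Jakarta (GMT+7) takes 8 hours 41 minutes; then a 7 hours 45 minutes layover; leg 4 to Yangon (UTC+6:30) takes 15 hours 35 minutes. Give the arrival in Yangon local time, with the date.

Convert departure to UTC: 15:05 − 5:45 = 09:20 UTC on Dec 21.
Add 9 hours leg 1 → 18:20 UTC.
Add 7 hours 23 minutes layover in Miravel → 01:43 UTC (Dec 22).
Add 10 hours 20 minutes leg 2 → 12:03 UTC.
Add 5 hours and 35 minutes layover in Halborough → 17:38 UTC.
Add 8 hours 41 minutes leg 3 → 02:19 UTC (Dec 23).
Add 7 hours 45 minutes layover in Jakarta → 10:04 UTC.
Add 15 hours 35 minutes leg 4 → 01:39 UTC (Dec 24).
Yangon is UTC+6:30, so local arrival = 01:39 + 6:30 = 08:09 on Dec 24.

08:09 on December 24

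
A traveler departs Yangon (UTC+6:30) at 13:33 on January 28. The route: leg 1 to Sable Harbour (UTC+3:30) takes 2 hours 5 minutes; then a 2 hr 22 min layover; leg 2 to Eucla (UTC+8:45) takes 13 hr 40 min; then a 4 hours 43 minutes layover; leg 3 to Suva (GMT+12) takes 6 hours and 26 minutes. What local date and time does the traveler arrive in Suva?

00:19 on January 30

Convert departure to UTC: 13:33 − 6:30 = 07:03 UTC on Jan 28.
Add 2 hours and 5 minutes leg 1 → 09:08 UTC.
Add 2 hours and 22 minutes layover in Sable Harbour → 11:30 UTC.
Add 13 hours 40 minutes leg 2 → 01:10 UTC (Jan 29).
Add 4 hours 43 minutes layover in Eucla → 05:53 UTC.
Add 6 hours 26 minutes leg 3 → 12:19 UTC.
Suva is UTC+12:00, so local arrival = 12:19 + 12:00 = 00:19 on Jan 30.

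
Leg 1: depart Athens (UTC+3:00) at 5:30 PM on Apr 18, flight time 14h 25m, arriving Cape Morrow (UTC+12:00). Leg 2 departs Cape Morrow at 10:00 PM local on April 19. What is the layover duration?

5 hours 5 minutes

Convert departure to UTC: 5:30 PM − 3:00 = 2:30 PM UTC on Apr 18.
Add 14 hours and 25 minutes flight time → 4:55 AM UTC (Apr 19).
Cape Morrow is UTC+12:00, so local arrival = 4:55 AM + 12:00 = 4:55 PM on Apr 19.
Layover = 10:00 PM − 4:55 PM = 5 hours 5 minutes.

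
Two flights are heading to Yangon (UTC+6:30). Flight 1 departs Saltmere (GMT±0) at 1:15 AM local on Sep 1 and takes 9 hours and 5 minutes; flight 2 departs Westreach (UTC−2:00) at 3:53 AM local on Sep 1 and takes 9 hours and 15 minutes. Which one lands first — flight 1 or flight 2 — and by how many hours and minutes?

the first, by 4 hours 48 minutes

Flight 1 departs at 1:15 AM UTC (Sep 1).
+9 hours 5 minutes → arrive 10:20 AM UTC on Sep 1.
Flight 2 in UTC: 3:53 AM + 2:00 = 5:53 AM on Sep 1.
+9 hours and 15 minutes → arrive 3:08 PM UTC on Sep 1.
Flight 1 lands earlier by 4 hours 48 minutes.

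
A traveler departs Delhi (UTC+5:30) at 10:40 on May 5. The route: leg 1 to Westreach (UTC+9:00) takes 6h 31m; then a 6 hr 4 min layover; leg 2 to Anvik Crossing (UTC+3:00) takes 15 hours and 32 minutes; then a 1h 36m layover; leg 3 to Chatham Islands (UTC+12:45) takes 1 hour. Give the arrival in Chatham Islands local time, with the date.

00:38 on May 7

Convert departure to UTC: 10:40 − 5:30 = 05:10 UTC on May 5.
Add 6 hours 31 minutes leg 1 → 11:41 UTC.
Add 6 hours 4 minutes layover in Westreach → 17:45 UTC.
Add 15 hours and 32 minutes leg 2 → 09:17 UTC (May 6).
Add 1 hour and 36 minutes layover in Anvik Crossing → 10:53 UTC.
Add 1 hour leg 3 → 11:53 UTC.
Chatham Islands is UTC+12:45, so local arrival = 11:53 + 12:45 = 00:38 on May 7.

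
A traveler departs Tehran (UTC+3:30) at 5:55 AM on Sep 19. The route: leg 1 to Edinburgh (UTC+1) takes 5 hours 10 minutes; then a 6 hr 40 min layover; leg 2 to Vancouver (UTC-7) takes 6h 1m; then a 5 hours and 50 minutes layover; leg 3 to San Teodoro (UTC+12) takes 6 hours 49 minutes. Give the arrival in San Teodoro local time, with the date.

8:55 PM on September 20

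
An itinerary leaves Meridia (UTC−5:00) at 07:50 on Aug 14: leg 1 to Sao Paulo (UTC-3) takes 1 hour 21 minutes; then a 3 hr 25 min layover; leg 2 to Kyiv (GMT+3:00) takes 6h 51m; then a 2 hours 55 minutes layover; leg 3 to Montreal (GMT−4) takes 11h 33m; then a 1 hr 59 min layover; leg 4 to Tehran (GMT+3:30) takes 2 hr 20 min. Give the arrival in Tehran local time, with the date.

22:44 on August 15

Convert departure to UTC: 07:50 + 5:00 = 12:50 UTC on Aug 14.
Add 1 hour 21 minutes leg 1 → 14:11 UTC.
Add 3 hours 25 minutes layover in Sao Paulo → 17:36 UTC.
Add 6 hours and 51 minutes leg 2 → 00:27 UTC (Aug 15).
Add 2 hours and 55 minutes layover in Kyiv → 03:22 UTC.
Add 11 hours 33 minutes leg 3 → 14:55 UTC.
Add 1 hour 59 minutes layover in Montreal → 16:54 UTC.
Add 2 hours 20 minutes leg 4 → 19:14 UTC.
Tehran is UTC+3:30, so local arrival = 19:14 + 3:30 = 22:44 on Aug 15.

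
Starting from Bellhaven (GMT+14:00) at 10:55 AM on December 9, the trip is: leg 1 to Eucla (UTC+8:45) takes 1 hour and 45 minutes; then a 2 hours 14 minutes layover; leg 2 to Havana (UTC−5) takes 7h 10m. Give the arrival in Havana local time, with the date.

3:04 AM on December 9

Convert departure to UTC: 10:55 AM − 14:00 = 8:55 PM UTC on Dec 8.
Add 1 hour and 45 minutes leg 1 → 10:40 PM UTC.
Add 2 hours 14 minutes layover in Eucla → 12:54 AM UTC (Dec 9).
Add 7 hours 10 minutes leg 2 → 8:04 AM UTC.
Havana is UTC−5:00, so local arrival = 8:04 AM − 5:00 = 3:04 AM on Dec 9.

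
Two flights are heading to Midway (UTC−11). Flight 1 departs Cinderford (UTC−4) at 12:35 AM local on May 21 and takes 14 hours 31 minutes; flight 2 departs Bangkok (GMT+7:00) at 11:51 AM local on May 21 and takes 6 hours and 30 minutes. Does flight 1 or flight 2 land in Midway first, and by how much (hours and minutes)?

Flight 1 in UTC: 12:35 AM + 4:00 = 4:35 AM on May 21.
+14 hours 31 minutes → arrive 7:06 PM UTC on May 21.
Flight 2 in UTC: 11:51 AM − 7:00 = 4:51 AM on May 21.
+6 hours and 30 minutes → arrive 11:21 AM UTC on May 21.
Flight 2 lands earlier by 7 hours 45 minutes.

the second, by 7 hours 45 minutes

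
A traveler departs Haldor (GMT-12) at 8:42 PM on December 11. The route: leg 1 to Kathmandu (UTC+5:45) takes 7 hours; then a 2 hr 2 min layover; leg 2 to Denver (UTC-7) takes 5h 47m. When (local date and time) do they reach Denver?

4:31 PM on Dec 12

Convert departure to UTC: 8:42 PM + 12:00 = 8:42 AM UTC on Dec 12.
Add 7 hours leg 1 → 3:42 PM UTC.
Add 2 hours and 2 minutes layover in Kathmandu → 5:44 PM UTC.
Add 5 hours and 47 minutes leg 2 → 11:31 PM UTC.
Denver is UTC−7:00, so local arrival = 11:31 PM − 7:00 = 4:31 PM on Dec 12.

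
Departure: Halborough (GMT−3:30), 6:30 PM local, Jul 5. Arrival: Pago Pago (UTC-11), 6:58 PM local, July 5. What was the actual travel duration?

7 hours 58 minutes

Pago Pago is 7:30 behind Halborough.
Clock-face elapsed time (ignoring zones) is 28 minutes.
Actual elapsed = 28 minutes + 7:30 = 7 hours 58 minutes.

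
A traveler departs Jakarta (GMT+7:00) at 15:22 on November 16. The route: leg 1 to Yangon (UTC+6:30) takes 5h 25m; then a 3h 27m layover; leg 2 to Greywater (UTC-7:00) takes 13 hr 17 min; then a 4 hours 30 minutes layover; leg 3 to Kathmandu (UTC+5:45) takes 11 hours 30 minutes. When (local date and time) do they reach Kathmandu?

04:16 on November 18

Convert departure to UTC: 15:22 − 7:00 = 08:22 UTC on Nov 16.
Add 5 hours 25 minutes leg 1 → 13:47 UTC.
Add 3 hours 27 minutes layover in Yangon → 17:14 UTC.
Add 13 hours and 17 minutes leg 2 → 06:31 UTC (Nov 17).
Add 4 hours 30 minutes layover in Greywater → 11:01 UTC.
Add 11 hours 30 minutes leg 3 → 22:31 UTC.
Kathmandu is UTC+5:45, so local arrival = 22:31 + 5:45 = 04:16 on Nov 18.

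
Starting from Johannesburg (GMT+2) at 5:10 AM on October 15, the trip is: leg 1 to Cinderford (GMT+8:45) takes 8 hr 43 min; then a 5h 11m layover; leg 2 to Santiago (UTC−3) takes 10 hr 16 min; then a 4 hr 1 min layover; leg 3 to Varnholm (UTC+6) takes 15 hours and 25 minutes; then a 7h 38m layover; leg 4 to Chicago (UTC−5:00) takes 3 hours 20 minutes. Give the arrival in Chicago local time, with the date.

Convert departure to UTC: 5:10 AM − 2:00 = 3:10 AM UTC on Oct 15.
Add 8 hours 43 minutes leg 1 → 11:53 AM UTC.
Add 5 hours and 11 minutes layover in Cinderford → 5:04 PM UTC.
Add 10 hours 16 minutes leg 2 → 3:20 AM UTC (Oct 16).
Add 4 hours and 1 minute layover in Santiago → 7:21 AM UTC.
Add 15 hours and 25 minutes leg 3 → 10:46 PM UTC.
Add 7 hours and 38 minutes layover in Varnholm → 6:24 AM UTC (Oct 17).
Add 3 hours 20 minutes leg 4 → 9:44 AM UTC.
Chicago is UTC−5:00, so local arrival = 9:44 AM − 5:00 = 4:44 AM on Oct 17.

4:44 AM on October 17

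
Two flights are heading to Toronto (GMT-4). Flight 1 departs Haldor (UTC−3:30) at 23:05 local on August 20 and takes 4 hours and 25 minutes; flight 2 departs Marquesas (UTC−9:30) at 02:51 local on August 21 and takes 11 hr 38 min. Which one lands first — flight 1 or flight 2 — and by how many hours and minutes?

Flight 1 in UTC: 23:05 + 3:30 = 02:35 on Aug 21.
+4 hours 25 minutes → arrive 07:00 UTC on Aug 21.
Flight 2 in UTC: 02:51 + 9:30 = 12:21 on Aug 21.
+11 hours and 38 minutes → arrive 23:59 UTC on Aug 21.
Flight 1 lands earlier by 16 hours 59 minutes.

the first, by 16 hours 59 minutes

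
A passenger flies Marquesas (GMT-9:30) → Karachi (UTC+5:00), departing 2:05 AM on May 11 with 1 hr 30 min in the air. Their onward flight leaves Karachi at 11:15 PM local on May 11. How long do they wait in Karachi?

5 hours 10 minutes

Convert departure to UTC: 2:05 AM + 9:30 = 11:35 AM UTC on May 11.
Add 1 hour and 30 minutes flight time → 1:05 PM UTC.
Karachi is UTC+5:00, so local arrival = 1:05 PM + 5:00 = 6:05 PM on May 11.
Layover = 11:15 PM − 6:05 PM = 5 hours 10 minutes.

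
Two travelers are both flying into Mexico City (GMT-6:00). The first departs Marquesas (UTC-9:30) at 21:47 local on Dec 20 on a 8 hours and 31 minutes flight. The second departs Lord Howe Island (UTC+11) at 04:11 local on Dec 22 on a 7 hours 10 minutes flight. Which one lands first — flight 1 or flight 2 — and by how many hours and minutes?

the first, by 8 hours 33 minutes

Flight 1 in UTC: 21:47 + 9:30 = 07:17 on Dec 21.
+8 hours and 31 minutes → arrive 15:48 UTC on Dec 21.
Flight 2 in UTC: 04:11 − 11:00 = 17:11 on Dec 21.
+7 hours 10 minutes → arrive 00:21 UTC on Dec 22.
Flight 1 lands earlier by 8 hours 33 minutes.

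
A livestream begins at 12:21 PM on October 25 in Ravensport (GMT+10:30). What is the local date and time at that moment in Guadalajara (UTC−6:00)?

Guadalajara is 16:30 behind Ravensport.
Shift by the zone difference: 12:21 PM − 16:30 = 7:51 PM on Oct 24 in Guadalajara.

7:51 PM on Oct 24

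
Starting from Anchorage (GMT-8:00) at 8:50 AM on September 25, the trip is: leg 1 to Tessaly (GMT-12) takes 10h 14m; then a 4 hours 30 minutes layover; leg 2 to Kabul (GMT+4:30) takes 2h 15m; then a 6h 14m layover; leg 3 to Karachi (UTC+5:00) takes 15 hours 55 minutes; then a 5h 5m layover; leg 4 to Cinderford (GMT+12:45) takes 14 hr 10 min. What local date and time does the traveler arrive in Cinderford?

3:58 PM on Sep 28

Convert departure to UTC: 8:50 AM + 8:00 = 4:50 PM UTC on Sep 25.
Add 10 hours and 14 minutes leg 1 → 3:04 AM UTC (Sep 26).
Add 4 hours 30 minutes layover in Tessaly → 7:34 AM UTC.
Add 2 hours and 15 minutes leg 2 → 9:49 AM UTC.
Add 6 hours and 14 minutes layover in Kabul → 4:03 PM UTC.
Add 15 hours 55 minutes leg 3 → 7:58 AM UTC (Sep 27).
Add 5 hours and 5 minutes layover in Karachi → 1:03 PM UTC.
Add 14 hours 10 minutes leg 4 → 3:13 AM UTC (Sep 28).
Cinderford is UTC+12:45, so local arrival = 3:13 AM + 12:45 = 3:58 PM on Sep 28.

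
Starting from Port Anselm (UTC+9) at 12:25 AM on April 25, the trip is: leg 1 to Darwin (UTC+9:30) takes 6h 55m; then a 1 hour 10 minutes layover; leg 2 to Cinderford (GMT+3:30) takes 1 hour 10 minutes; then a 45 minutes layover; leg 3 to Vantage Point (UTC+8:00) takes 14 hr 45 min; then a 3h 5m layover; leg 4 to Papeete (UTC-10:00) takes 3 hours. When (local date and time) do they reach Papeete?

12:15 PM on April 25

Convert departure to UTC: 12:25 AM − 9:00 = 3:25 PM UTC on Apr 24.
Add 6 hours 55 minutes leg 1 → 10:20 PM UTC.
Add 1 hour 10 minutes layover in Darwin → 11:30 PM UTC.
Add 1 hour 10 minutes leg 2 → 12:40 AM UTC (Apr 25).
Add 45 minutes layover in Cinderford → 1:25 AM UTC.
Add 14 hours 45 minutes leg 3 → 4:10 PM UTC.
Add 3 hours and 5 minutes layover in Vantage Point → 7:15 PM UTC.
Add 3 hours leg 4 → 10:15 PM UTC.
Papeete is UTC−10:00, so local arrival = 10:15 PM − 10:00 = 12:15 PM on Apr 25.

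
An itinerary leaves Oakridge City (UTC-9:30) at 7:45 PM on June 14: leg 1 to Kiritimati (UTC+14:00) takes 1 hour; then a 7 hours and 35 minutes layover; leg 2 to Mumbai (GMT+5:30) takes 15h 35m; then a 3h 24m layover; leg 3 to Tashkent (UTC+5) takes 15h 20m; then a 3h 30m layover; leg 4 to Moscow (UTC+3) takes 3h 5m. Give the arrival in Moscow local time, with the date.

Convert departure to UTC: 7:45 PM + 9:30 = 5:15 AM UTC on Jun 15.
Add 1 hour leg 1 → 6:15 AM UTC.
Add 7 hours and 35 minutes layover in Kiritimati → 1:50 PM UTC.
Add 15 hours 35 minutes leg 2 → 5:25 AM UTC (Jun 16).
Add 3 hours and 24 minutes layover in Mumbai → 8:49 AM UTC.
Add 15 hours and 20 minutes leg 3 → 12:09 AM UTC (Jun 17).
Add 3 hours and 30 minutes layover in Tashkent → 3:39 AM UTC.
Add 3 hours 5 minutes leg 4 → 6:44 AM UTC.
Moscow is UTC+3:00, so local arrival = 6:44 AM + 3:00 = 9:44 AM on Jun 17.

9:44 AM on Jun 17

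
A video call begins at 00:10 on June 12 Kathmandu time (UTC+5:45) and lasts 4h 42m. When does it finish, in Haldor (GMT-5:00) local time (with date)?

18:07 on June 11

Convert start to UTC: 00:10 − 5:45 = 18:25 UTC on Jun 11.
Add 4 hours and 42 minutes duration → 23:07 UTC.
Haldor is UTC−5:00, so local end time = 23:07 − 5:00 = 18:07 on Jun 11.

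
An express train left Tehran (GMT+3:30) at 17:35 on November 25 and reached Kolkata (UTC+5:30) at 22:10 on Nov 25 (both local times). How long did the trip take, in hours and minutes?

2 hours 35 minutes

Kolkata is 2:00 ahead of Tehran.
Clock-face elapsed time (ignoring zones) is 4 hours 35 minutes.
Actual elapsed = 4 hours 35 minutes − 2:00 = 2 hours 35 minutes.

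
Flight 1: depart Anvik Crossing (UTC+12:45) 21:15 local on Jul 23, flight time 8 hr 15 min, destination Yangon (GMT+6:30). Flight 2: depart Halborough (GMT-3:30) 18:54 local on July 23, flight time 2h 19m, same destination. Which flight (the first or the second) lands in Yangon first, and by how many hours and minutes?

Flight 1 in UTC: 21:15 − 12:45 = 08:30 on Jul 23.
+8 hours and 15 minutes → arrive 16:45 UTC on Jul 23.
Flight 2 in UTC: 18:54 + 3:30 = 22:24 on Jul 23.
+2 hours 19 minutes → arrive 00:43 UTC on Jul 24.
Flight 1 lands earlier by 7 hours 58 minutes.

the first, by 7 hours 58 minutes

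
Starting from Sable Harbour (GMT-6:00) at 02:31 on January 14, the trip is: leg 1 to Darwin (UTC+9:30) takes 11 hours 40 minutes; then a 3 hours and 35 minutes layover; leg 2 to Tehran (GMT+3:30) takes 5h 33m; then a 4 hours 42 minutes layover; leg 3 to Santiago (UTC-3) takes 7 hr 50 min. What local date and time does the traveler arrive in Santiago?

Convert departure to UTC: 02:31 + 6:00 = 08:31 UTC on Jan 14.
Add 11 hours and 40 minutes leg 1 → 20:11 UTC.
Add 3 hours and 35 minutes layover in Darwin → 23:46 UTC.
Add 5 hours and 33 minutes leg 2 → 05:19 UTC (Jan 15).
Add 4 hours and 42 minutes layover in Tehran → 10:01 UTC.
Add 7 hours and 50 minutes leg 3 → 17:51 UTC.
Santiago is UTC−3:00, so local arrival = 17:51 − 3:00 = 14:51 on Jan 15.

14:51 on January 15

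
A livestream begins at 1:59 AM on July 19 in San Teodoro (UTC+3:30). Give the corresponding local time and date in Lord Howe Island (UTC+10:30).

8:59 AM on July 19

Lord Howe Island is 7:00 ahead of San Teodoro.
Shift by the zone difference: 1:59 AM + 7:00 = 8:59 AM on Jul 19 in Lord Howe Island.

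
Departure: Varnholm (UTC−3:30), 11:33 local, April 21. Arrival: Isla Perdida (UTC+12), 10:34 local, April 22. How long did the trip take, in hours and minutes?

Isla Perdida is 15:30 ahead of Varnholm.
Clock-face elapsed time (ignoring zones) is 23 hours 1 minute.
Actual elapsed = 23 hours 1 minute − 15:30 = 7 hours 31 minutes.

7 hours 31 minutes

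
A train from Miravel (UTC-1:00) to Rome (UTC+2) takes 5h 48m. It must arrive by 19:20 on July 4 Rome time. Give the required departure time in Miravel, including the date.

10:32 on Jul 4

Target arrival in UTC: 19:20 − 2:00 = 17:20 on Jul 4.
Subtract 5 hours and 48 minutes → departure 11:32 UTC on Jul 4.
Miravel is UTC−1:00: 11:32 − 1:00 = 10:32 on Jul 4.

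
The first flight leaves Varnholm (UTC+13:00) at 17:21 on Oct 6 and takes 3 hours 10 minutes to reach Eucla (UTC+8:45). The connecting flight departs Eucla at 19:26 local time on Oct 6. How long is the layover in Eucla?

3 hours 10 minutes

Convert departure to UTC: 17:21 − 13:00 = 04:21 UTC on Oct 6.
Add 3 hours 10 minutes flight time → 07:31 UTC.
Eucla is UTC+8:45, so local arrival = 07:31 + 8:45 = 16:16 on Oct 6.
Layover = 19:26 − 16:16 = 3 hours 10 minutes.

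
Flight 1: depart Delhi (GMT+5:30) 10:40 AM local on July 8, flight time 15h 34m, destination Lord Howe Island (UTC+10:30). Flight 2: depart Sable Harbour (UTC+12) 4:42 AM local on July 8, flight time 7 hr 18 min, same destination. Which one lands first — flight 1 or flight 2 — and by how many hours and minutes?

Flight 1 in UTC: 10:40 AM − 5:30 = 5:10 AM on Jul 8.
+15 hours and 34 minutes → arrive 8:44 PM UTC on Jul 8.
Flight 2 in UTC: 4:42 AM − 12:00 = 4:42 PM on Jul 7.
+7 hours and 18 minutes → arrive 12:00 AM UTC on Jul 8.
Flight 2 lands earlier by 20 hours 44 minutes.

the second, by 20 hours 44 minutes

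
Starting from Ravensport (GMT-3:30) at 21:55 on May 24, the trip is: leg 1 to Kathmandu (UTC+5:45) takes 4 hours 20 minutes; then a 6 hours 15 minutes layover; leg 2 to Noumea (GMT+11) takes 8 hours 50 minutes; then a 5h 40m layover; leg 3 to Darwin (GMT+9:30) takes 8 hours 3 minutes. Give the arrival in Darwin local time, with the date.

Convert departure to UTC: 21:55 + 3:30 = 01:25 UTC on May 25.
Add 4 hours 20 minutes leg 1 → 05:45 UTC.
Add 6 hours 15 minutes layover in Kathmandu → 12:00 UTC.
Add 8 hours 50 minutes leg 2 → 20:50 UTC.
Add 5 hours 40 minutes layover in Noumea → 02:30 UTC (May 26).
Add 8 hours 3 minutes leg 3 → 10:33 UTC.
Darwin is UTC+9:30, so local arrival = 10:33 + 9:30 = 20:03 on May 26.

20:03 on May 26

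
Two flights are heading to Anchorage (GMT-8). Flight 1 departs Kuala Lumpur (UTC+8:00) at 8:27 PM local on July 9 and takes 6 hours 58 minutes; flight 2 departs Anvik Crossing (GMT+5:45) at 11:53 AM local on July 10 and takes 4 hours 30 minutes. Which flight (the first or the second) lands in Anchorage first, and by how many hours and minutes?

the first, by 15 hours 13 minutes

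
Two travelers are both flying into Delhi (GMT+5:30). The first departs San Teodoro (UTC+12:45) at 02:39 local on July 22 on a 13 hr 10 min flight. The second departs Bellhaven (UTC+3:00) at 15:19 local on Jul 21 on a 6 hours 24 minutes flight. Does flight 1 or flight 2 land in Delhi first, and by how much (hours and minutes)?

Flight 1 in UTC: 02:39 − 12:45 = 13:54 on Jul 21.
+13 hours and 10 minutes → arrive 03:04 UTC on Jul 22.
Flight 2 in UTC: 15:19 − 3:00 = 12:19 on Jul 21.
+6 hours 24 minutes → arrive 18:43 UTC on Jul 21.
Flight 2 lands earlier by 8 hours 21 minutes.

the second, by 8 hours 21 minutes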